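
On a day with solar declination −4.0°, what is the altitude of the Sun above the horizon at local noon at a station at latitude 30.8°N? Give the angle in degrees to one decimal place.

55.2°

At local solar noon the hour angle is zero, so the elevation is 90° − |φ − δ| = 90° − |30.8° − (-4.0°)| = 90° − 34.8° = 55.2°.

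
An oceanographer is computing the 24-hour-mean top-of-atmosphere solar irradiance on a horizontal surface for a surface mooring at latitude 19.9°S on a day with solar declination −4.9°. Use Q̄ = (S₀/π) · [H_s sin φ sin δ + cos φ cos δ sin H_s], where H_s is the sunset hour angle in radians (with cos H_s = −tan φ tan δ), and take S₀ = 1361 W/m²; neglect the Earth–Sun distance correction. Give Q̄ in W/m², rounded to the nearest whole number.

−tan φ tan δ = −(-0.3620)(-0.0857) = -0.0310; H_s = arccos(-0.0310) = 91.78°. In radians, H_s = 1.6019.
H_s sin φ sin δ = 1.6019 × -0.3404 × -0.0854 = 0.0466.
cos φ cos δ sin H_s = 0.9403 × 0.9963 × 0.9995 = 0.9364.
Q̄ = (1361/π) × (0.0466 + 0.9364) = 433.22 × 0.9830 = 425.86 W/m².

426 W/m²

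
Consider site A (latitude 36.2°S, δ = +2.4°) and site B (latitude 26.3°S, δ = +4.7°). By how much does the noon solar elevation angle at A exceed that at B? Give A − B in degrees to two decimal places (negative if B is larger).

A: 90° − |-36.2 − (2.4)| = 51.40°.
B: 90° − |-26.3 − (4.7)| = 59.00°.
A − B = 51.40 − 59.00 = -7.60°.

-7.60°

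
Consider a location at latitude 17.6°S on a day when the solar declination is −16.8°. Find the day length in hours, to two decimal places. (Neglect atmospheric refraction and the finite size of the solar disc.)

The sunset hour angle satisfies cos H_s = −tan φ tan δ = -0.0958, giving H_s = 95.50°.
Day length = 2 H_s / 15° h⁻¹ = 191.00° / 15 = 12.733 h.

12.73 hours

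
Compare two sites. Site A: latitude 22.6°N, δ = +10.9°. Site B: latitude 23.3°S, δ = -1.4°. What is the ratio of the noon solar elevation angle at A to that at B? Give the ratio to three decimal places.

A: 90° − |22.6 − (10.9)| = 78.30°.
B: 90° − |-23.3 − (-1.4)| = 68.10°.
Ratio A/B = 78.3000 / 68.1000 = 1.1498.

1.150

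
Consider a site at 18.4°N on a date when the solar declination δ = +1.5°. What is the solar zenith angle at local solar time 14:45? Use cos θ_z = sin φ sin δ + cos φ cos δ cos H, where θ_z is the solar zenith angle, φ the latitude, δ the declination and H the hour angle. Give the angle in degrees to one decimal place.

Hour angle H = 15° × (14.75 − 12) = 41.25°.
cos θ_z = sin φ sin δ + cos φ cos δ cos H = (0.3156)(0.0262) + (0.9489)(0.9997)(0.7518) = 0.7214.
θ_z = arccos(0.7214) = 43.83°.

43.8°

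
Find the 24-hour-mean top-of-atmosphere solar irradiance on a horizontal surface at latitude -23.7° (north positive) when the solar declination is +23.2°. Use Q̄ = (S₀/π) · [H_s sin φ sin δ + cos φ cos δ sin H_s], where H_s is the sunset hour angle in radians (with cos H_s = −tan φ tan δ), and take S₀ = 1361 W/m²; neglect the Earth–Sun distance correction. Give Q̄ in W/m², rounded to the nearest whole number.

−tan φ tan δ = −(-0.4390)(0.4286) = 0.1882; H_s = arccos(0.1882) = 79.15°. In radians, H_s = 1.3814.
H_s sin φ sin δ = 1.3814 × -0.4019 × 0.3939 = -0.2187.
cos φ cos δ sin H_s = 0.9157 × 0.9191 × 0.9821 = 0.8266.
Q̄ = (1361/π) × (-0.2187 + 0.8266) = 433.22 × 0.6079 = 263.35 W/m².

263 W/m²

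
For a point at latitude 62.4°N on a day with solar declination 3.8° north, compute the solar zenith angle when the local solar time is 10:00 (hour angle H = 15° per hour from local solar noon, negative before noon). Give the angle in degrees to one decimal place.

62.7°

Hour angle H = 15° × (10 − 12) = -30.00°.
cos θ_z = sin(62.4°) sin(3.8°) + cos(62.4°) cos(3.8°) cos(-30.00°) = 0.0587 + 0.4003 = 0.4590.
θ_z = arccos(0.4590) = 62.68°.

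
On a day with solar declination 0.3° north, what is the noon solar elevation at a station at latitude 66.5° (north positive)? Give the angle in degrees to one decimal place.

At local solar noon the hour angle is zero, so the elevation is 90° − |φ − δ| = 90° − |66.5° − (0.3°)| = 90° − 66.2° = 23.8°.

23.8°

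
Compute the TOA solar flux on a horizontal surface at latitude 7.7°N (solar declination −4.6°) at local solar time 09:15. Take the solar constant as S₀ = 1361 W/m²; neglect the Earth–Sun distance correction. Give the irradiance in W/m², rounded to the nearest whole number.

996 W/m²

Hour angle H = 15° × (9.25 − 12) = -41.25°.
cos θ_z = sin(7.7°) sin(-4.6°) + cos(7.7°) cos(-4.6°) cos(-41.25°) = -0.0107 + 0.7427 = 0.7320.
Top-of-atmosphere irradiance = S₀ cos θ_z = 1361 × 0.7320 = 996.25 W/m².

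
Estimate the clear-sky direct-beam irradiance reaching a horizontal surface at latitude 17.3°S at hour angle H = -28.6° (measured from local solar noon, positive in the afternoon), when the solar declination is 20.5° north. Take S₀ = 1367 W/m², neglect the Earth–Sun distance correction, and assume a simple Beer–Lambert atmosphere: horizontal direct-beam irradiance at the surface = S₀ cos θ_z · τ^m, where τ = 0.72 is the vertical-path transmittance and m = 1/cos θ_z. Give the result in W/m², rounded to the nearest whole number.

With φ = -17.3°, δ = 20.5°, H = -28.60°: sin φ sin δ = -0.1041, cos φ cos δ cos H = 0.7852, so cos θ_z = 0.6811.
Air mass m = 1/cos θ_z = 1/0.6811 = 1.468; τ^m = 0.72^1.468 = 0.6174.
Surface direct beam = 1367 × 0.6811 × 0.6174 = 574.84 W/m².

575 W/m²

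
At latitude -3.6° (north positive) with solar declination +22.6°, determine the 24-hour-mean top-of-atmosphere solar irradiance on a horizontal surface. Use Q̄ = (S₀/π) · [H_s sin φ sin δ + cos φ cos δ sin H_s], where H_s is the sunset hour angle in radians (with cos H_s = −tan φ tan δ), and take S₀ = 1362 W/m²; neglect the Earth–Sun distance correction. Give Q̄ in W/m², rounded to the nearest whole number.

383 W/m²

The sunset hour angle satisfies cos H_s = −tan φ tan δ = 0.0262, giving H_s = 88.50°. In radians, H_s = 1.5446.
H_s sin φ sin δ = 1.5446 × -0.0628 × 0.3843 = -0.0373.
cos φ cos δ sin H_s = 0.9980 × 0.9232 × 0.9997 = 0.9211.
Q̄ = (1362/π) × (-0.0373 + 0.9211) = 433.54 × 0.8838 = 383.16 W/m².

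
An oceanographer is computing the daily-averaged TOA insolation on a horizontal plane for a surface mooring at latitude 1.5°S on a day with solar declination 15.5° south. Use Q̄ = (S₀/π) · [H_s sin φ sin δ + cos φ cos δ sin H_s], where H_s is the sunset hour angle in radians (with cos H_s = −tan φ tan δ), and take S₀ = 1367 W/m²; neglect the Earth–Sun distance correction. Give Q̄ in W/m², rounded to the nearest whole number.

cos H_s = −tan(-1.5°) · tan(-15.5°) = -0.0073, so H_s = arccos(-0.0073) = 90.42°. In radians, H_s = 1.5781.
H_s sin φ sin δ = 1.5781 × -0.0262 × -0.2672 = 0.0110.
cos φ cos δ sin H_s = 0.9997 × 0.9636 × 1.0000 = 0.9633.
Q̄ = (1367/π) × (0.0110 + 0.9633) = 435.13 × 0.9743 = 423.95 W/m².

424 W/m²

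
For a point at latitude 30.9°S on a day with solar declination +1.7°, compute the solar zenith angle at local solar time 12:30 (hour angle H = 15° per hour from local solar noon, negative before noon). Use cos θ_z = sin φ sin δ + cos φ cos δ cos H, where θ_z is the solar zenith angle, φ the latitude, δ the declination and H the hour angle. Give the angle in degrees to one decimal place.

Hour angle H = 15° × (12.5 − 12) = 7.50°.
cos θ_z = sin φ sin δ + cos φ cos δ cos H = (-0.5135)(0.0297) + (0.8581)(0.9996)(0.9914) = 0.8351.
θ_z = arccos(0.8351) = 33.37°.

33.4°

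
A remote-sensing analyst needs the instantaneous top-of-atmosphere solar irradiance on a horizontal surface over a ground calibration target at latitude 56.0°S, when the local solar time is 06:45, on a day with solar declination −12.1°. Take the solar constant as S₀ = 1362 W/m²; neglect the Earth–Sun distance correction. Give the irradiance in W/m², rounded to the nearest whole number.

382 W/m²

Hour angle H = 15° × (6.75 − 12) = -78.75°.
cos θ_z = sin(-56.0°) sin(-12.1°) + cos(-56.0°) cos(-12.1°) cos(-78.75°) = 0.1738 + 0.1067 = 0.2805.
Top-of-atmosphere irradiance = S₀ cos θ_z = 1362 × 0.2805 = 382.04 W/m².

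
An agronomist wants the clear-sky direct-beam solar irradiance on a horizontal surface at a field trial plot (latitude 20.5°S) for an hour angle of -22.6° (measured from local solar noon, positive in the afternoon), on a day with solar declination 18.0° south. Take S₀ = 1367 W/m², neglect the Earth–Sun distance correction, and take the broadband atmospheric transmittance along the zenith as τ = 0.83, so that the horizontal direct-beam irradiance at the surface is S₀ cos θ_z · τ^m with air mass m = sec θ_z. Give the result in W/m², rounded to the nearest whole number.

1041 W/m²

cos θ_z = sin(-20.5°) sin(-18.0°) + cos(-20.5°) cos(-18.0°) cos(-22.60°) = 0.1082 + 0.8224 = 0.9306.
Air mass m = 1/cos θ_z = 1/0.9306 = 1.075; τ^m = 0.83^1.075 = 0.8185.
Surface direct beam = 1367 × 0.9306 × 0.8185 = 1041.24 W/m².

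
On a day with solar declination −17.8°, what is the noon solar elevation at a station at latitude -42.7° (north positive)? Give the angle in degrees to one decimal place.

65.1°

At local solar noon the hour angle is zero, so the elevation is 90° − |φ − δ| = 90° − |-42.7° − (-17.8°)| = 90° − 24.9° = 65.1°.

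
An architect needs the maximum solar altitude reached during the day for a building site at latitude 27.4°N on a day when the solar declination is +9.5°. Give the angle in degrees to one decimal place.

At local solar noon the hour angle is zero, so the elevation is 90° − |φ − δ| = 90° − |27.4° − (9.5°)| = 90° − 17.9° = 72.1°.

72.1°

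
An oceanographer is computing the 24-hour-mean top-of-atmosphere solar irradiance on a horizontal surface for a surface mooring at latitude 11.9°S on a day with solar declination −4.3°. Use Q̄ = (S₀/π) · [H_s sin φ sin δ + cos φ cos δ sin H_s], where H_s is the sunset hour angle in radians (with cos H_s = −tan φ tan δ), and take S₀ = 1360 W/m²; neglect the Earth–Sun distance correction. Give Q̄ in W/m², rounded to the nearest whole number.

cos H_s = −tan(-11.9°) · tan(-4.3°) = -0.0158, so H_s = arccos(-0.0158) = 90.91°. In radians, H_s = 1.5867.
H_s sin φ sin δ = 1.5867 × -0.2062 × -0.0750 = 0.0245.
cos φ cos δ sin H_s = 0.9785 × 0.9972 × 0.9999 = 0.9757.
Q̄ = (1360/π) × (0.0245 + 0.9757) = 432.90 × 1.0002 = 432.99 W/m².

433 W/m²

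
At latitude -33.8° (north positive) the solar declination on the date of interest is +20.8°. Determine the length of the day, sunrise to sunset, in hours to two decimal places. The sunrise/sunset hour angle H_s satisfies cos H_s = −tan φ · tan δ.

10.04 hours

The sunset hour angle satisfies cos H_s = −tan φ tan δ = 0.2543, giving H_s = 75.27°.
Day length = 2 H_s / 15° h⁻¹ = 150.54° / 15 = 10.036 h.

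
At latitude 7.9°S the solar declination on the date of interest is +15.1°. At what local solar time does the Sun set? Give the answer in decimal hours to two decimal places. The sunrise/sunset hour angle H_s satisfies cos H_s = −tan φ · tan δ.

17.86 h

−tan φ tan δ = −(-0.1388)(0.2698) = 0.0374; H_s = arccos(0.0374) = 87.86°.
Sunset is at 12 + H_s/15 = 12 + 5.857 = 17.857 h local solar time.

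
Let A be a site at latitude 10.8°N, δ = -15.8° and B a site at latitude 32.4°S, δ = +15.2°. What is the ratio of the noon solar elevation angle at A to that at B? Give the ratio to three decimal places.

1.495

A: 90° − |10.8 − (-15.8)| = 63.40°.
B: 90° − |-32.4 − (15.2)| = 42.40°.
Ratio A/B = 63.4000 / 42.4000 = 1.4953.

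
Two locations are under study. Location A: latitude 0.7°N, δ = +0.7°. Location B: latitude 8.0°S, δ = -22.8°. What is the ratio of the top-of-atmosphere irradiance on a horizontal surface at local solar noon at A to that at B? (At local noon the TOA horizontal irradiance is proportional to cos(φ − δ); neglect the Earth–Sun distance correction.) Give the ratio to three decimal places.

A: cos θ_z = cos(0.7° − (0.7°)) = 1.0000.
B: cos θ_z = cos(-8.0° − (-22.8°)) = 0.9668.
Ratio A/B = 1.0000 / 0.9668 = 1.0343.

1.034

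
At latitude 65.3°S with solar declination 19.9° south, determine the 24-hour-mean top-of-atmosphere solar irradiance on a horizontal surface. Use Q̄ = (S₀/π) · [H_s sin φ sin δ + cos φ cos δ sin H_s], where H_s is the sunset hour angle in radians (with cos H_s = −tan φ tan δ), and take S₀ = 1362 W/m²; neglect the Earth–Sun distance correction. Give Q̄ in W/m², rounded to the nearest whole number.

The sunset hour angle satisfies cos H_s = −tan φ tan δ = -0.7870, giving H_s = 141.91°. In radians, H_s = 2.4768.
H_s sin φ sin δ = 2.4768 × -0.9085 × -0.3404 = 0.7660.
cos φ cos δ sin H_s = 0.4179 × 0.9403 × 0.6169 = 0.2424.
Q̄ = (1362/π) × (0.7660 + 0.2424) = 433.54 × 1.0084 = 437.18 W/m².

437 W/m²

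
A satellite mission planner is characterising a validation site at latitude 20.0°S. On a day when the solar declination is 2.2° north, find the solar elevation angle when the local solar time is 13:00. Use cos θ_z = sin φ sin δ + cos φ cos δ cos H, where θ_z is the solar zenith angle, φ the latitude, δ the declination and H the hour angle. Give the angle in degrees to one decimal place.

63.4°

Hour angle H = 15° × (13 − 12) = 15.00°.
With φ = -20.0°, δ = 2.2°, H = 15.00°: sin φ sin δ = -0.0131, cos φ cos δ cos H = 0.9070, so cos θ_z = 0.8939.
θ_z = arccos(0.8939) = 26.63°, so the elevation is 90° − 26.63° = 63.37°.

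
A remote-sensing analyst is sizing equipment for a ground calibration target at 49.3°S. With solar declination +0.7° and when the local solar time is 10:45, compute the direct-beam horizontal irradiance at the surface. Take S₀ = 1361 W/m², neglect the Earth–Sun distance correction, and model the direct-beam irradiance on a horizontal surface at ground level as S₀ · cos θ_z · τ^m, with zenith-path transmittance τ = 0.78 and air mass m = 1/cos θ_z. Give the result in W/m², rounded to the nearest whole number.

Hour angle H = 15° × (10.75 − 12) = -18.75°.
With φ = -49.3°, δ = 0.7°, H = -18.75°: sin φ sin δ = -0.0093, cos φ cos δ cos H = 0.6174, so cos θ_z = 0.6081.
Air mass m = 1/cos θ_z = 1/0.6081 = 1.644; τ^m = 0.78^1.644 = 0.6647.
Surface direct beam = 1361 × 0.6081 × 0.6647 = 550.12 W/m².

550 W/m²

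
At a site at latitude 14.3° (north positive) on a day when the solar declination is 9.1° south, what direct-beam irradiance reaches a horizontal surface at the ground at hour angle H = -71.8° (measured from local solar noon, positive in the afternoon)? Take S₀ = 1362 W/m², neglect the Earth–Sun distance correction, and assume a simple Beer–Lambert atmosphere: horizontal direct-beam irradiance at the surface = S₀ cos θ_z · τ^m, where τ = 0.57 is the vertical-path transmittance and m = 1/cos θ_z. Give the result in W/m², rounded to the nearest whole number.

41 W/m²

cos θ_z = sin(14.3°) sin(-9.1°) + cos(14.3°) cos(-9.1°) cos(-71.80°) = -0.0391 + 0.2988 = 0.2597.
Air mass m = 1/cos θ_z = 1/0.2597 = 3.851; τ^m = 0.57^3.851 = 0.1148.
Surface direct beam = 1362 × 0.2597 × 0.1148 = 40.61 W/m².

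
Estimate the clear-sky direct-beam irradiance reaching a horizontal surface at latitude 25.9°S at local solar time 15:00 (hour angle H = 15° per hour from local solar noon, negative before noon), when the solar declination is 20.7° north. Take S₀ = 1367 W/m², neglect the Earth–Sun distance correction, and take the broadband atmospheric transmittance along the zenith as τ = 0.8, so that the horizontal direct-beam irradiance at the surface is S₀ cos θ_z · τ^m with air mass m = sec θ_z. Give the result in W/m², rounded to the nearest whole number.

363 W/m²

Hour angle H = 15° × (15 − 12) = 45.00°.
cos θ_z = sin(-25.9°) sin(20.7°) + cos(-25.9°) cos(20.7°) cos(45.00°) = -0.1544 + 0.5950 = 0.4406.
Air mass m = 1/cos θ_z = 1/0.4406 = 2.270; τ^m = 0.8^2.270 = 0.6026.
Surface direct beam = 1367 × 0.4406 × 0.6026 = 362.95 W/m².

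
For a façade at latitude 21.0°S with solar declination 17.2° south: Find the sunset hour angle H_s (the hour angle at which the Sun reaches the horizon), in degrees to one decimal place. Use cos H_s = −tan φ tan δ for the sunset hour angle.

cos H_s = −tan(-21.0°) · tan(-17.2°) = -0.1188, so H_s = arccos(-0.1188) = 96.82°.

96.8°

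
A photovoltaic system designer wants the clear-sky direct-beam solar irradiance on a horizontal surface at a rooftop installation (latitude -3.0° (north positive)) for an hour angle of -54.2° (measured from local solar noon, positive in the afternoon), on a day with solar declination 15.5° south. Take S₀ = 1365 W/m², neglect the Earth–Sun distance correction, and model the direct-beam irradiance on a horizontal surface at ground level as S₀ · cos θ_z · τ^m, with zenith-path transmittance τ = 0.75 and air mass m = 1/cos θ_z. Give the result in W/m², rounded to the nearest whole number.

cos θ_z = sin φ sin δ + cos φ cos δ cos H = (-0.0523)(-0.2672) + (0.9986)(0.9636)(0.5850) = 0.5769.
Air mass m = 1/cos θ_z = 1/0.5769 = 1.733; τ^m = 0.75^1.733 = 0.6074.
Surface direct beam = 1365 × 0.5769 × 0.6074 = 478.31 W/m².

478 W/m²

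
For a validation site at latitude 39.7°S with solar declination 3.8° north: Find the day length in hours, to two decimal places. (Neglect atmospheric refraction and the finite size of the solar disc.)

−tan φ tan δ = −(-0.8302)(0.0664) = 0.0551; H_s = arccos(0.0551) = 86.84°.
Day length = 2 H_s / 15° h⁻¹ = 173.68° / 15 = 11.579 h.

11.58 hours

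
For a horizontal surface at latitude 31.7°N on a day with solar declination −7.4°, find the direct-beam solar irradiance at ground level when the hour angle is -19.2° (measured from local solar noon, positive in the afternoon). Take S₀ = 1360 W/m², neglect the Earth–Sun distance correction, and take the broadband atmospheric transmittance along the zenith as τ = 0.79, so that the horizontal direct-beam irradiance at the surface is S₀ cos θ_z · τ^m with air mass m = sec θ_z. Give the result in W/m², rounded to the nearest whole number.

718 W/m²

cos θ_z = sin(31.7°) sin(-7.4°) + cos(31.7°) cos(-7.4°) cos(-19.20°) = -0.0677 + 0.7968 = 0.7291.
Air mass m = 1/cos θ_z = 1/0.7291 = 1.372; τ^m = 0.79^1.372 = 0.7237.
Surface direct beam = 1360 × 0.7291 × 0.7237 = 717.60 W/m².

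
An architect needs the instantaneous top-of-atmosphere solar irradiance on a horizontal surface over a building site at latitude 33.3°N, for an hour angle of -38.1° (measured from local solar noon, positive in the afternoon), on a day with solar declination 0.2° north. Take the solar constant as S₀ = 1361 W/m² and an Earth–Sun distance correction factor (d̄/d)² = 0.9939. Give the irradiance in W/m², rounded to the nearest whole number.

With φ = 33.3°, δ = 0.2°, H = -38.10°: sin φ sin δ = 0.0019, cos φ cos δ cos H = 0.6577, so cos θ_z = 0.6596.
Top-of-atmosphere irradiance = S₀ (d̄/d)² cos θ_z = 1361 × 0.9939 × 0.6596 = 892.24 W/m².

892 W/m²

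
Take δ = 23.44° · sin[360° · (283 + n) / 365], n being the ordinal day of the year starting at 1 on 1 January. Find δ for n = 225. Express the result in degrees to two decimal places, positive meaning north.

+14.74°

360 × (283 + 225) / 365 = 501.041°; sin(501.041°) = 0.6288.
δ = 23.44 × 0.6288 = 14.739° ≈ +14.74°.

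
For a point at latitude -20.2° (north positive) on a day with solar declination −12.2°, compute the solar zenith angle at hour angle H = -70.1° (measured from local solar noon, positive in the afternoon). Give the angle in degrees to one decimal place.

With φ = -20.2°, δ = -12.2°, H = -70.10°: sin φ sin δ = 0.0730, cos φ cos δ cos H = 0.3122, so cos θ_z = 0.3852.
θ_z = arccos(0.3852) = 67.34°.

67.3°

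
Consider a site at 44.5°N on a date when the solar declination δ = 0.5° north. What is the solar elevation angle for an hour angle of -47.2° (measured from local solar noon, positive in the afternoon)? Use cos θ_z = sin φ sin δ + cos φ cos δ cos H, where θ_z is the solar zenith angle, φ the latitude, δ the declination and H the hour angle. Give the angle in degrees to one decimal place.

29.4°

cos θ_z = sin φ sin δ + cos φ cos δ cos H = (0.7009)(0.0087) + (0.7133)(1.0000)(0.6794) = 0.4907.
θ_z = arccos(0.4907) = 60.61°, so the elevation is 90° − 60.61° = 29.39°.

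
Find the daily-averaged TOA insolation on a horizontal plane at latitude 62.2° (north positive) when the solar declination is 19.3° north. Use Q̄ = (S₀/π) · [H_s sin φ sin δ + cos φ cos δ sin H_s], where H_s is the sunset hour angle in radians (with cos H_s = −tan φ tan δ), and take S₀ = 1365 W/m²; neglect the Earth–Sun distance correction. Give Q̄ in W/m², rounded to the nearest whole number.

cos H_s = −tan(62.2°) · tan(19.3°) = -0.6642, so H_s = arccos(-0.6642) = 131.62°. In radians, H_s = 2.2972.
H_s sin φ sin δ = 2.2972 × 0.8846 × 0.3305 = 0.6716.
cos φ cos δ sin H_s = 0.4664 × 0.9438 × 0.7476 = 0.3291.
Q̄ = (1365/π) × (0.6716 + 0.3291) = 434.49 × 1.0007 = 434.79 W/m².

435 W/m²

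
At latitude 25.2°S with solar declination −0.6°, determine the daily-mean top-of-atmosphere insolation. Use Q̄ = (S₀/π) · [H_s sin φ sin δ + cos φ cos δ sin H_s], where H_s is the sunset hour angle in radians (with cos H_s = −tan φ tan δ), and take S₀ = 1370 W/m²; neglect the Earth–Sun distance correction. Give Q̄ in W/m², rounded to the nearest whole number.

398 W/m²

−tan φ tan δ = −(-0.4706)(-0.0105) = -0.0049; H_s = arccos(-0.0049) = 90.28°. In radians, H_s = 1.5757.
H_s sin φ sin δ = 1.5757 × -0.4258 × -0.0105 = 0.0070.
cos φ cos δ sin H_s = 0.9048 × 0.9999 × 1.0000 = 0.9047.
Q̄ = (1370/π) × (0.0070 + 0.9047) = 436.08 × 0.9117 = 397.57 W/m².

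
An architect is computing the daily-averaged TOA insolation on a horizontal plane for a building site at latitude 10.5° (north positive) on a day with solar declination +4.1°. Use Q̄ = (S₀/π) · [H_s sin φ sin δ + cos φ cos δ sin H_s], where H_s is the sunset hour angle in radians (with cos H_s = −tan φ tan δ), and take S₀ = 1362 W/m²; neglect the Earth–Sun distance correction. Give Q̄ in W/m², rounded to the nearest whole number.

The sunset hour angle satisfies cos H_s = −tan φ tan δ = -0.0133, giving H_s = 90.76°. In radians, H_s = 1.5841.
H_s sin φ sin δ = 1.5841 × 0.1822 × 0.0715 = 0.0206.
cos φ cos δ sin H_s = 0.9833 × 0.9974 × 0.9999 = 0.9806.
Q̄ = (1362/π) × (0.0206 + 0.9806) = 433.54 × 1.0012 = 434.06 W/m².

434 W/m²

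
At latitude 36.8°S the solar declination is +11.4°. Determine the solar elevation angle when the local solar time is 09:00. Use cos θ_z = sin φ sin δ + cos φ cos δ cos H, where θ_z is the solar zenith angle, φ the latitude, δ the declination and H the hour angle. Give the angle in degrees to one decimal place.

25.9°

Hour angle H = 15° × (9 − 12) = -45.00°.
cos θ_z = sin φ sin δ + cos φ cos δ cos H = (-0.5990)(0.1977) + (0.8007)(0.9803)(0.7071) = 0.4366.
θ_z = arccos(0.4366) = 64.11°, so the elevation is 90° − 64.11° = 25.89°.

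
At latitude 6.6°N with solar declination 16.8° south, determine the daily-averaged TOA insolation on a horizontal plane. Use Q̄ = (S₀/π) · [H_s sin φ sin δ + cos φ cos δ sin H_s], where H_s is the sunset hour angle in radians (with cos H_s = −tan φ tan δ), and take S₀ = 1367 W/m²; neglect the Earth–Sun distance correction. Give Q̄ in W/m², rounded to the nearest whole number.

The sunset hour angle satisfies cos H_s = −tan φ tan δ = 0.0349, giving H_s = 88.00°. In radians, H_s = 1.5359.
H_s sin φ sin δ = 1.5359 × 0.1149 × -0.2890 = -0.0510.
cos φ cos δ sin H_s = 0.9934 × 0.9573 × 0.9994 = 0.9504.
Q̄ = (1367/π) × (-0.0510 + 0.9504) = 435.13 × 0.8994 = 391.36 W/m².

391 W/m²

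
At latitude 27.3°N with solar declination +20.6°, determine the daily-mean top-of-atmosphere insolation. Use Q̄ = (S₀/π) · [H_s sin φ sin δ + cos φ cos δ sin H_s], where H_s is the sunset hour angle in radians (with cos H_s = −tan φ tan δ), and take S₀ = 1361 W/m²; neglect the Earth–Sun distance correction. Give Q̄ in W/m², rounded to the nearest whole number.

−tan φ tan δ = −(0.5161)(0.3759) = -0.1940; H_s = arccos(-0.1940) = 101.19°. In radians, H_s = 1.7661.
H_s sin φ sin δ = 1.7661 × 0.4586 × 0.3518 = 0.2849.
cos φ cos δ sin H_s = 0.8886 × 0.9361 × 0.9810 = 0.8160.
Q̄ = (1361/π) × (0.2849 + 0.8160) = 433.22 × 1.1009 = 476.93 W/m².

477 W/m²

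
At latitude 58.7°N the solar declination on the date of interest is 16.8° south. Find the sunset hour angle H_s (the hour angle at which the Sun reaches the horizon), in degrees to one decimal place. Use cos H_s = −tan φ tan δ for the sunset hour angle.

60.2°

−tan φ tan δ = −(1.6447)(-0.3019) = 0.4965; H_s = arccos(0.4965) = 60.23°.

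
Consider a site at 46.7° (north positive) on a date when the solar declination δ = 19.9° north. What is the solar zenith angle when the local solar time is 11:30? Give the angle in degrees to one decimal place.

27.5°

Hour angle H = 15° × (11.5 − 12) = -7.50°.
cos θ_z = sin(46.7°) sin(19.9°) + cos(46.7°) cos(19.9°) cos(-7.50°) = 0.2477 + 0.6393 = 0.8870.
θ_z = arccos(0.8870) = 27.50°.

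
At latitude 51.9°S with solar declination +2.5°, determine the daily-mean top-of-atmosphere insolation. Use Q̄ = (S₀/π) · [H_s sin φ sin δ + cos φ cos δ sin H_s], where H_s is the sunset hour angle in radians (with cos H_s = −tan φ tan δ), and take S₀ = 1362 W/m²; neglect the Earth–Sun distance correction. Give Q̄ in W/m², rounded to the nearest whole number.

244 W/m²

cos H_s = −tan(-51.9°) · tan(2.5°) = 0.0557, so H_s = arccos(0.0557) = 86.81°. In radians, H_s = 1.5151.
H_s sin φ sin δ = 1.5151 × -0.7869 × 0.0436 = -0.0520.
cos φ cos δ sin H_s = 0.6170 × 0.9990 × 0.9984 = 0.6154.
Q̄ = (1362/π) × (-0.0520 + 0.6154) = 433.54 × 0.5634 = 244.26 W/m².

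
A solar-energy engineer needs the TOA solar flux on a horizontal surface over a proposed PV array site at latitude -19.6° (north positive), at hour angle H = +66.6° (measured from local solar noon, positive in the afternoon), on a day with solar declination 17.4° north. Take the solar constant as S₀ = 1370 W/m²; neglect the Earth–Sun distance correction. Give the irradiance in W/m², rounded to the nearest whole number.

352 W/m²

cos θ_z = sin(-19.6°) sin(17.4°) + cos(-19.6°) cos(17.4°) cos(66.60°) = -0.1003 + 0.3570 = 0.2567.
Top-of-atmosphere irradiance = S₀ cos θ_z = 1370 × 0.2567 = 351.68 W/m².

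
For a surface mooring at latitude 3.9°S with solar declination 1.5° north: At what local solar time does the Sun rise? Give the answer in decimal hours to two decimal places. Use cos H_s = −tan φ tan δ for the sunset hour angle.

6.01 h

The sunset hour angle satisfies cos H_s = −tan φ tan δ = 0.0018, giving H_s = 89.90°.
Sunrise is at 12 − H_s/15 = 12 − 5.993 = 6.007 h local solar time.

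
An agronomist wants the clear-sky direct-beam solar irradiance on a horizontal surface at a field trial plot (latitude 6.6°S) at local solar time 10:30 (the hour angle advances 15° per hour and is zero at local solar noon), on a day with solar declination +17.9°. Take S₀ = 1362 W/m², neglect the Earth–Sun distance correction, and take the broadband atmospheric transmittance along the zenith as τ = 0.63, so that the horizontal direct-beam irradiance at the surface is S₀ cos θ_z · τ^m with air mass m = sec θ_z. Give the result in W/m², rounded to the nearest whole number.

Hour angle H = 15° × (10.5 − 12) = -22.50°.
With φ = -6.6°, δ = 17.9°, H = -22.50°: sin φ sin δ = -0.0353, cos φ cos δ cos H = 0.8733, so cos θ_z = 0.8380.
Air mass m = 1/cos θ_z = 1/0.8380 = 1.193; τ^m = 0.63^1.193 = 0.5763.
Surface direct beam = 1362 × 0.8380 × 0.5763 = 657.76 W/m².

658 W/m²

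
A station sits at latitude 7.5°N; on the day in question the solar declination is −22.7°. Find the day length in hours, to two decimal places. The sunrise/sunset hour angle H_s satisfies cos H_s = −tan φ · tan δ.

cos H_s = −tan(7.5°) · tan(-22.7°) = 0.0551, so H_s = arccos(0.0551) = 86.84°.
Day length = 2 H_s / 15° h⁻¹ = 173.68° / 15 = 11.579 h.

11.58 hours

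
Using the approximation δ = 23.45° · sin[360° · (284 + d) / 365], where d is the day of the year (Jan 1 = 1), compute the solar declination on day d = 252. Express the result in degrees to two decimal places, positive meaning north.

360 × (284 + 252) / 365 = 528.658°; sin(528.658°) = 0.1967.
δ = 23.45 × 0.1967 = 4.613° ≈ +4.61°.

+4.61°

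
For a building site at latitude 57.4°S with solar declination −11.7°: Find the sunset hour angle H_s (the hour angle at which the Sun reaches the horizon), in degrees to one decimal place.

cos H_s = −tan(-57.4°) · tan(-11.7°) = -0.3238, so H_s = arccos(-0.3238) = 108.89°.

108.9°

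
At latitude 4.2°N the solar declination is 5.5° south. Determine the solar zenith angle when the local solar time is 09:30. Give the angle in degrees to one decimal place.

38.7°

Hour angle H = 15° × (9.5 − 12) = -37.50°.
cos θ_z = sin(4.2°) sin(-5.5°) + cos(4.2°) cos(-5.5°) cos(-37.50°) = -0.0070 + 0.7876 = 0.7806.
θ_z = arccos(0.7806) = 38.68°.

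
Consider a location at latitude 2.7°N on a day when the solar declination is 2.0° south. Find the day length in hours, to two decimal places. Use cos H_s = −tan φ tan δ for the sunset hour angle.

11.99 hours

cos H_s = −tan(2.7°) · tan(-2.0°) = 0.0016, so H_s = arccos(0.0016) = 89.91°.
Day length = 2 H_s / 15° h⁻¹ = 179.82° / 15 = 11.988 h.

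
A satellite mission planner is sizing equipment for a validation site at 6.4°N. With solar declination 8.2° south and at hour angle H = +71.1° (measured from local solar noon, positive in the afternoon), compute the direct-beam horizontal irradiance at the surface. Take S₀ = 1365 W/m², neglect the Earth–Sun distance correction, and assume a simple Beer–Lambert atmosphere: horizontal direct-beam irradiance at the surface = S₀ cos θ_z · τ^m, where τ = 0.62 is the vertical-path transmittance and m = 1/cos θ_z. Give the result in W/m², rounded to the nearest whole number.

With φ = 6.4°, δ = -8.2°, H = 71.10°: sin φ sin δ = -0.0159, cos φ cos δ cos H = 0.3186, so cos θ_z = 0.3027.
Air mass m = 1/cos θ_z = 1/0.3027 = 3.304; τ^m = 0.62^3.304 = 0.2061.
Surface direct beam = 1365 × 0.3027 × 0.2061 = 85.16 W/m².

85 W/m²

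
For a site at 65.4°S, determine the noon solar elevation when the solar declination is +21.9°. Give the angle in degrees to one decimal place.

At local solar noon the hour angle is zero, so the elevation is 90° − |φ − δ| = 90° − |-65.4° − (21.9°)| = 90° − 87.3° = 2.7°.

2.7°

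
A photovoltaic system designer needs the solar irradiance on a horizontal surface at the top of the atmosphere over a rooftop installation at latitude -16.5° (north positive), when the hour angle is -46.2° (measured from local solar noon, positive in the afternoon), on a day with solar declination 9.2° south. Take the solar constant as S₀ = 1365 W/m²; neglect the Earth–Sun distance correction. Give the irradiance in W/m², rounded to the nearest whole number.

With φ = -16.5°, δ = -9.2°, H = -46.20°: sin φ sin δ = 0.0454, cos φ cos δ cos H = 0.6551, so cos θ_z = 0.7005.
Top-of-atmosphere irradiance = S₀ cos θ_z = 1365 × 0.7005 = 956.18 W/m².

956 W/m²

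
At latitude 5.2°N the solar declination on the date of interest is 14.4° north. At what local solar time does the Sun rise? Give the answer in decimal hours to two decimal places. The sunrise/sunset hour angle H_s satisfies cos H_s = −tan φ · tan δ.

5.91 h

−tan φ tan δ = −(0.0910)(0.2568) = -0.0234; H_s = arccos(-0.0234) = 91.34°.
Sunrise is at 12 − H_s/15 = 12 − 6.089 = 5.911 h local solar time.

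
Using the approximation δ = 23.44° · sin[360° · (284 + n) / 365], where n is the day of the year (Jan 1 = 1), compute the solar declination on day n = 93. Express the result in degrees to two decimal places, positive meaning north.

+4.81°

360 × (284 + 93) / 365 = 371.836°; sin(371.836°) = 0.2051.
δ = 23.44 × 0.2051 = 4.808° ≈ +4.81°.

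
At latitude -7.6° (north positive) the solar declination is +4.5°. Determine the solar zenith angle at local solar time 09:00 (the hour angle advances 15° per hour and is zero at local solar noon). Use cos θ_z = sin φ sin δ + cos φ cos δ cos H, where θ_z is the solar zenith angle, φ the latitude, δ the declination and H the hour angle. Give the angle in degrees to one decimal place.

Hour angle H = 15° × (9 − 12) = -45.00°.
cos θ_z = sin φ sin δ + cos φ cos δ cos H = (-0.1323)(0.0785) + (0.9912)(0.9969)(0.7071) = 0.6883.
θ_z = arccos(0.6883) = 46.50°.

46.5°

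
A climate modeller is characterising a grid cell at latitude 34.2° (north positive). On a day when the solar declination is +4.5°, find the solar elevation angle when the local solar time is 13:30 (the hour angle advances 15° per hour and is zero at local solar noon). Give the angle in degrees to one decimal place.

Hour angle H = 15° × (13.5 − 12) = 22.50°.
cos θ_z = sin(34.2°) sin(4.5°) + cos(34.2°) cos(4.5°) cos(22.50°) = 0.0441 + 0.7618 = 0.8059.
θ_z = arccos(0.8059) = 36.30°, so the elevation is 90° − 36.30° = 53.70°.

53.7°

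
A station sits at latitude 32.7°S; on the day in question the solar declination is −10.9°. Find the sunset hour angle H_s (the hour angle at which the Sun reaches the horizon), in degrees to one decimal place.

97.1°

The sunset hour angle satisfies cos H_s = −tan φ tan δ = -0.1236, giving H_s = 97.10°.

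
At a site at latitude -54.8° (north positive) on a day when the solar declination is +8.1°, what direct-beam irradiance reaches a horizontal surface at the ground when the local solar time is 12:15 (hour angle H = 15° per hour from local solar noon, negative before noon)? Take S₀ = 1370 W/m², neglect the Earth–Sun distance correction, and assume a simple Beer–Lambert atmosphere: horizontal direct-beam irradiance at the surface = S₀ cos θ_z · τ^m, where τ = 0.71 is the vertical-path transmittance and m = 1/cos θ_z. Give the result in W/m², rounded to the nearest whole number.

293 W/m²

Hour angle H = 15° × (12.25 − 12) = 3.75°.
cos θ_z = sin φ sin δ + cos φ cos δ cos H = (-0.8171)(0.1409) + (0.5764)(0.9900)(0.9979) = 0.4543.
Air mass m = 1/cos θ_z = 1/0.4543 = 2.201; τ^m = 0.71^2.201 = 0.4706.
Surface direct beam = 1370 × 0.4543 × 0.4706 = 292.90 W/m².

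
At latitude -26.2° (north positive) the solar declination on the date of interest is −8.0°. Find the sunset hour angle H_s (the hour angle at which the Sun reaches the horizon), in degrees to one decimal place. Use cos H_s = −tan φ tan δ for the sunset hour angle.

94.0°

cos H_s = −tan(-26.2°) · tan(-8.0°) = -0.0692, so H_s = arccos(-0.0692) = 93.97°.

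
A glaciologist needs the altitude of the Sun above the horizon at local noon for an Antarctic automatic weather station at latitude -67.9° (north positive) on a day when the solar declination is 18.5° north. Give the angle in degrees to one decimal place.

3.6°

At local solar noon the hour angle is zero, so the elevation is 90° − |φ − δ| = 90° − |-67.9° − (18.5°)| = 90° − 86.4° = 3.6°.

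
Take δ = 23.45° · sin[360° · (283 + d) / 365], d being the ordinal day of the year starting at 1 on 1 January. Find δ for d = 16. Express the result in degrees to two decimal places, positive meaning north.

-21.27°

360 × (283 + 16) / 365 = 294.904°; sin(294.904°) = -0.9070.
δ = 23.45 × -0.9070 = -21.269° ≈ -21.27°.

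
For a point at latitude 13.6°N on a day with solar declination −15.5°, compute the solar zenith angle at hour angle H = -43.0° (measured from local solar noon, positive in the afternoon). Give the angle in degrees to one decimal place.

With φ = 13.6°, δ = -15.5°, H = -43.00°: sin φ sin δ = -0.0628, cos φ cos δ cos H = 0.6850, so cos θ_z = 0.6222.
θ_z = arccos(0.6222) = 51.52°.

51.5°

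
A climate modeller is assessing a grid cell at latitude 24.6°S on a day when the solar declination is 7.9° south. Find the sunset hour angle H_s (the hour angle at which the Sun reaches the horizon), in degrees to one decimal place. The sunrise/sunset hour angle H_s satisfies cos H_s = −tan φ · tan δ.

cos H_s = −tan(-24.6°) · tan(-7.9°) = -0.0635, so H_s = arccos(-0.0635) = 93.64°.

93.6°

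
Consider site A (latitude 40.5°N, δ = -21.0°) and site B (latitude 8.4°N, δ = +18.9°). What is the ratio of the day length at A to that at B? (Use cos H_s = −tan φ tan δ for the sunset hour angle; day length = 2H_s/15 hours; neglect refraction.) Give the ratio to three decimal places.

0.763

A: H_s = arccos(−tan 40.5° · tan -21.0°) = 70.86°, so 2H_s/15 = 9.4480 h.
B: H_s = arccos(−tan 8.4° · tan 18.9°) = 92.90°, so 2H_s/15 = 12.3867 h.
Ratio A/B = 9.4480 / 12.3867 = 0.7628.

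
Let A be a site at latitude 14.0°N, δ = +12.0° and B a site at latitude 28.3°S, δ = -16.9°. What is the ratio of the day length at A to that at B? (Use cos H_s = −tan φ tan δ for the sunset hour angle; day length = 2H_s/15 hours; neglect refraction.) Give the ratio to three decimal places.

0.936

A: H_s = arccos(−tan 14.0° · tan 12.0°) = 93.04°, so 2H_s/15 = 12.4053 h.
B: H_s = arccos(−tan -28.3° · tan -16.9°) = 99.42°, so 2H_s/15 = 13.2560 h.
Ratio A/B = 12.4053 / 13.2560 = 0.9358.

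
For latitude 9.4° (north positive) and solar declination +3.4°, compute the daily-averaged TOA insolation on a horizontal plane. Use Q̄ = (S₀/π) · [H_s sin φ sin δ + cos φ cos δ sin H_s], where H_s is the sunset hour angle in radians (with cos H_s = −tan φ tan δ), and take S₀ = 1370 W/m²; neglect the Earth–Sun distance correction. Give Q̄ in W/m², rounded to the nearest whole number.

The sunset hour angle satisfies cos H_s = −tan φ tan δ = -0.0098, giving H_s = 90.56°. In radians, H_s = 1.5806.
H_s sin φ sin δ = 1.5806 × 0.1633 × 0.0593 = 0.0153.
cos φ cos δ sin H_s = 0.9866 × 0.9982 × 1.0000 = 0.9848.
Q̄ = (1370/π) × (0.0153 + 0.9848) = 436.08 × 1.0001 = 436.12 W/m².

436 W/m²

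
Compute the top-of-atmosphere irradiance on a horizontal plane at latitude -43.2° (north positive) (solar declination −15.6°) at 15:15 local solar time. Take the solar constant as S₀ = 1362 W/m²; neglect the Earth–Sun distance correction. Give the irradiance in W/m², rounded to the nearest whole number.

881 W/m²

Hour angle H = 15° × (15.25 − 12) = 48.75°.
cos θ_z = sin φ sin δ + cos φ cos δ cos H = (-0.6845)(-0.2689) + (0.7290)(0.9632)(0.6593) = 0.6470.
Top-of-atmosphere irradiance = S₀ cos θ_z = 1362 × 0.6470 = 881.21 W/m².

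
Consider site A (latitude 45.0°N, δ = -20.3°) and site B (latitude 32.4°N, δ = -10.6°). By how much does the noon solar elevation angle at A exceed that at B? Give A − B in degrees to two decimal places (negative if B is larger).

-22.30°

A: 90° − |45.0 − (-20.3)| = 24.70°.
B: 90° − |32.4 − (-10.6)| = 47.00°.
A − B = 24.70 − 47.00 = -22.30°.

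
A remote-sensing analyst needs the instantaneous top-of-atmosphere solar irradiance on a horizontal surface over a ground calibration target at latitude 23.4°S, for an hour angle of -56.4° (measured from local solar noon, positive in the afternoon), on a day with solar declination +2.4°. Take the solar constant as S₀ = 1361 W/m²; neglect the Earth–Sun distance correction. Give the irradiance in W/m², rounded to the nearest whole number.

cos θ_z = sin(-23.4°) sin(2.4°) + cos(-23.4°) cos(2.4°) cos(-56.40°) = -0.0166 + 0.5074 = 0.4908.
Top-of-atmosphere irradiance = S₀ cos θ_z = 1361 × 0.4908 = 667.98 W/m².

668 W/m²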